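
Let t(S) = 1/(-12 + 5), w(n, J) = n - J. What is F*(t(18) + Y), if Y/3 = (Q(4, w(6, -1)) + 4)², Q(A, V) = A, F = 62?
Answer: 83266/7 ≈ 11895.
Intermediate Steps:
t(S) = -⅐ (t(S) = 1/(-7) = -⅐)
Y = 192 (Y = 3*(4 + 4)² = 3*8² = 3*64 = 192)
F*(t(18) + Y) = 62*(-⅐ + 192) = 62*(1343/7) = 83266/7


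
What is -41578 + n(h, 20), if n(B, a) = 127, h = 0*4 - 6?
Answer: -41451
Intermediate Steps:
h = -6 (h = 0 - 6 = -6)
-41578 + n(h, 20) = -41578 + 127 = -41451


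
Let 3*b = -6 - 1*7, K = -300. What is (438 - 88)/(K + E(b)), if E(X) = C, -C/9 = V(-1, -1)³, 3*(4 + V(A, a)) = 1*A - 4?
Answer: 1050/4013 ≈ 0.26165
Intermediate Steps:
V(A, a) = -16/3 + A/3 (V(A, a) = -4 + (1*A - 4)/3 = -4 + (A - 4)/3 = -4 + (-4 + A)/3 = -4 + (-4/3 + A/3) = -16/3 + A/3)
C = 4913/3 (C = -9*(-16/3 + (⅓)*(-1))³ = -9*(-16/3 - ⅓)³ = -9*(-17/3)³ = -9*(-4913/27) = 4913/3 ≈ 1637.7)
b = -13/3 (b = (-6 - 1*7)/3 = (-6 - 7)/3 = (⅓)*(-13) = -13/3 ≈ -4.3333)
E(X) = 4913/3
(438 - 88)/(K + E(b)) = (438 - 88)/(-300 + 4913/3) = 350/(4013/3) = 350*(3/4013) = 1050/4013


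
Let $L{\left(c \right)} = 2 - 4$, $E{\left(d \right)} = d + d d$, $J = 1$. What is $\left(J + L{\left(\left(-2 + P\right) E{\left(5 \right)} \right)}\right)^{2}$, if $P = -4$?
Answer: $1$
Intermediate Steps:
$E{\left(d \right)} = d + d^{2}$
$L{\left(c \right)} = -2$ ($L{\left(c \right)} = 2 - 4 = -2$)
$\left(J + L{\left(\left(-2 + P\right) E{\left(5 \right)} \right)}\right)^{2} = \left(1 - 2\right)^{2} = \left(-1\right)^{2} = 1$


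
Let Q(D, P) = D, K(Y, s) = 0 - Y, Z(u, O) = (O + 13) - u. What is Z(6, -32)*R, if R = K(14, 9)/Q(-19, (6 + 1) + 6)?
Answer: -350/19 ≈ -18.421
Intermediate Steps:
Z(u, O) = 13 + O - u (Z(u, O) = (13 + O) - u = 13 + O - u)
K(Y, s) = -Y
R = 14/19 (R = -1*14/(-19) = -14*(-1/19) = 14/19 ≈ 0.73684)
Z(6, -32)*R = (13 - 32 - 1*6)*(14/19) = (13 - 32 - 6)*(14/19) = -25*14/19 = -350/19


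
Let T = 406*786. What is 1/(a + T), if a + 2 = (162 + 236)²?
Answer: 1/477518 ≈ 2.0942e-6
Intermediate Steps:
T = 319116
a = 158402 (a = -2 + (162 + 236)² = -2 + 398² = -2 + 158404 = 158402)
1/(a + T) = 1/(158402 + 319116) = 1/477518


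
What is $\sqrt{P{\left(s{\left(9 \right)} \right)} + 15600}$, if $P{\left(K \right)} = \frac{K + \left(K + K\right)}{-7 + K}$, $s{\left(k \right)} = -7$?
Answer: $\frac{3 \sqrt{6934}}{2} \approx 124.91$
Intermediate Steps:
$P{\left(K \right)} = \frac{3 K}{-7 + K}$ ($P{\left(K \right)} = \frac{K + 2 K}{-7 + K} = \frac{3 K}{-7 + K}$)
$\sqrt{P{\left(s{\left(9 \right)} \right)} + 15600} = \sqrt{3 \left(-7\right) \frac{1}{-7 - 7} + 15600} = \sqrt{3 \left(-7\right) \frac{1}{-14} + 15600} = \sqrt{3 \left(-7\right) \left(- \frac{1}{14}\right) + 15600} = \sqrt{\frac{3}{2} + 15600} = \sqrt{\frac{31203}{2}} = \frac{3 \sqrt{6934}}{2}$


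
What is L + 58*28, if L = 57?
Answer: 1681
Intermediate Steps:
L + 58*28 = 57 + 58*28 = 57 + 1624 = 1681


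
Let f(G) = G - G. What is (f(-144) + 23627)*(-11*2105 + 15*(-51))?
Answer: -565157840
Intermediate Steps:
f(G) = 0
(f(-144) + 23627)*(-11*2105 + 15*(-51)) = (0 + 23627)*(-11*2105 + 15*(-51)) = 23627*(-23155 - 765) = 23627*(-23920) = -565157840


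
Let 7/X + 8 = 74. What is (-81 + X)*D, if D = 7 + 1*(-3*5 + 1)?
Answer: 37373/66 ≈ 566.26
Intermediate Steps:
X = 7/66 (X = 7/(-8 + 74) = 7/66 ≈ 0.10606)
D = -7 (D = 7 + 1*(-15 + 1) = 7 + 1*(-14) = 7 - 14 = -7)
(-81 + X)*D = (-81 + 7/66)*(-7) = -5339/66*(-7) = 37373/66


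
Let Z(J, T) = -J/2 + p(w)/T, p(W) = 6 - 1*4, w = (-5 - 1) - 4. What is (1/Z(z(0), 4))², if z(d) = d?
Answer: 4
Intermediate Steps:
w = -10 (w = -6 - 4 = -10)
p(W) = 2 (p(W) = 6 - 4 = 2)
Z(J, T) = 2/T - J/2 (Z(J, T) = -J/2 + 2/T = 2/T - J/2)
(1/Z(z(0), 4))² = (1/(2/4 - ½*0))² = (1/(2*(¼) + 0))² = (1/(½ + 0))² = (1/(½))² = 2² = 4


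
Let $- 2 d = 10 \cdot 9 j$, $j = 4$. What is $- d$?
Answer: $180$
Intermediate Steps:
$d = -180$ ($d = - \frac{10 \cdot 9 \cdot 4}{2} = - \frac{90 \cdot 4}{2} = \left(- \frac{1}{2}\right) 360 = -180$)
$- d = \left(-1\right) \left(-180\right) = 180$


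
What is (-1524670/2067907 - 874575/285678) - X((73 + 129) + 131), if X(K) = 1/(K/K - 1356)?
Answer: -14686815274047/3867022952690 ≈ -3.7980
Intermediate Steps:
X(K) = -1/1355 (X(K) = 1/(1 - 1356) = 1/(-1355) = -1/1355)
(-1524670/2067907 - 874575/285678) - X((73 + 129) + 131) = (-1524670/2067907 - 874575/285678) - 1*(-1/1355) = (-1524670*1/2067907 - 874575*1/285678) + 1/1355 = (-66290/89909 - 97175/31742) + 1/1355 = -10841084255/2853891478 + 1/1355 = -14686815274047/3867022952690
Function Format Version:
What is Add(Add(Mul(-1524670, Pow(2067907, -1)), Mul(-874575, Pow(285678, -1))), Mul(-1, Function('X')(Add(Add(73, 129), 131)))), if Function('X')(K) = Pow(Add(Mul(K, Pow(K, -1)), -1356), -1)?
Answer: Rational(-14686815274047, 3867022952690) ≈ -3.7980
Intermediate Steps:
Function('X')(K) = Rational(-1, 1355) (Function('X')(K) = Pow(Add(1, -1356), -1) = Pow(-1355, -1) = Rational(-1, 1355))
Add(Add(Mul(-1524670, Pow(2067907, -1)), Mul(-874575, Pow(285678, -1))), Mul(-1, Function('X')(Add(Add(73, 129), 131)))) = Add(Add(Mul(-1524670, Pow(2067907, -1)), Mul(-874575, Pow(285678, -1))), Mul(-1, Rational(-1, 1355))) = Add(Add(Mul(-1524670, Rational(1, 2067907)), Mul(-874575, Rational(1, 285678))), Rational(1, 1355)) = Add(Add(Rational(-66290, 89909), Rational(-97175, 31742)), Rational(1, 1355)) = Add(Rational(-10841084255, 2853891478), Rational(1, 1355)) = Rational(-14686815274047, 3867022952690)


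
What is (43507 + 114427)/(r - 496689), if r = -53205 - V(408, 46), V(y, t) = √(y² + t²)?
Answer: -21711739749/75595810664 + 78967*√42145/75595810664 ≈ -0.28699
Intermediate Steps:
V(y, t) = √(t² + y²)
r = -53205 - 2*√42145 (r = -53205 - √(46² + 408²) = -53205 - √(2116 + 166464) = -53205 - √168580 = -53205 - 2*√42145 ≈ -53616.)
(43507 + 114427)/(r - 496689) = (43507 + 114427)/((-53205 - 2*√42145) - 496689) = 157934/(-549894 - 2*√42145)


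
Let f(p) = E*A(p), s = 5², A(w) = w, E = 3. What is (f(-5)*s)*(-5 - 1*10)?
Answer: 5625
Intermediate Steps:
s = 25
f(p) = 3*p
(f(-5)*s)*(-5 - 1*10) = ((3*(-5))*25)*(-5 - 1*10) = (-15*25)*(-5 - 10) = -375*(-15) = 5625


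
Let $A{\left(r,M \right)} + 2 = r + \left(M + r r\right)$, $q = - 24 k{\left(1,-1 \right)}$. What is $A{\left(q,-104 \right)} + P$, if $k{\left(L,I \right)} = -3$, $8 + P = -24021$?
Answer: $-18879$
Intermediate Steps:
$P = -24029$ ($P = -8 - 24021 = -24029$)
$q = 72$ ($q = \left(-24\right) \left(-3\right) = 72$)
$A{\left(r,M \right)} = -2 + M + r + r^{2}$ ($A{\left(r,M \right)} = -2 + \left(r + \left(M + r r\right)\right) = -2 + \left(r + \left(M + r^{2}\right)\right) = -2 + \left(M + r + r^{2}\right) = -2 + M + r + r^{2}$)
$A{\left(q,-104 \right)} + P = \left(-2 - 104 + 72 + 72^{2}\right) - 24029 = \left(-2 - 104 + 72 + 5184\right) - 24029 = 5150 - 24029 = -18879$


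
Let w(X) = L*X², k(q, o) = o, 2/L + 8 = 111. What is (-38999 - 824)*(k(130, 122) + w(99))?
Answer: -1281026264/103 ≈ -1.2437e+7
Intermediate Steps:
L = 2/103 (L = 2/(-8 + 111) = 2/103 ≈ 0.019417)
w(X) = 2*X²/103
(-38999 - 824)*(k(130, 122) + w(99)) = (-38999 - 824)*(122 + (2/103)*99²) = -39823*(122 + (2/103)*9801) = -39823*(122 + 19602/103) = -39823*32168/103 = -1281026264/103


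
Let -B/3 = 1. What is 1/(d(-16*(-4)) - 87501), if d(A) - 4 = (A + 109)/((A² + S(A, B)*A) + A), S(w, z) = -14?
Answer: -3264/285590035 ≈ -1.1429e-5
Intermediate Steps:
B = -3 (B = -3*1 = -3)
d(A) = 4 + (109 + A)/(A² - 13*A) (d(A) = 4 + (A + 109)/((A² - 14*A) + A) = 4 + (109 + A)/(A² - 13*A))
1/(d(-16*(-4)) - 87501) = 1/((109 - (-816)*(-4) + 4*(-16*(-4))²)/(((-16*(-4)))*(-13 - 16*(-4))) - 87501) = 1/((109 - 51*64 + 4*64²)/(64*(-13 + 64)) - 87501) = 1/((1/64)*(109 - 3264 + 4*4096)/51 - 87501) = 1/((1/64)*(1/51)*(109 - 3264 + 16384) - 87501) = 1/((1/64)*(1/51)*13229 - 87501) = 1/(13229/3264 - 87501) = 1/(-285590035/3264) = -3264/285590035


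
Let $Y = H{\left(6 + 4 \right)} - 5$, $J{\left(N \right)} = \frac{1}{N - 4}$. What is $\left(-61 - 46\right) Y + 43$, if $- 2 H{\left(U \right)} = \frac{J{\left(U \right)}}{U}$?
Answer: $\frac{69467}{120} \approx 578.89$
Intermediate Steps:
$J{\left(N \right)} = \frac{1}{-4 + N}$
$H{\left(U \right)} = - \frac{1}{2 U \left(-4 + U\right)}$ ($H{\left(U \right)} = - \frac{\frac{1}{-4 + U} \frac{1}{U}}{2} = - \frac{\frac{1}{U} \frac{1}{-4 + U}}{2} = - \frac{1}{2 U \left(-4 + U\right)}$)
$Y = - \frac{601}{120}$ ($Y = - \frac{1}{2 \left(6 + 4\right) \left(-4 + \left(6 + 4\right)\right)} - 5 = - \frac{1}{2 \cdot 10 \left(-4 + 10\right)} - 5 = \left(- \frac{1}{2}\right) \frac{1}{10} \cdot \frac{1}{6} - 5 = - \frac{1}{120} - 5 = - \frac{601}{120} \approx -5.0083$)
$\left(-61 - 46\right) Y + 43 = \left(-61 - 46\right) \left(- \frac{601}{120}\right) + 43 = \left(-107\right) \left(- \frac{601}{120}\right) + 43 = \frac{64307}{120} + 43 = \frac{69467}{120}$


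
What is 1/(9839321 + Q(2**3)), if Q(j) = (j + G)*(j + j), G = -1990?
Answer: 1/9807609 ≈ 1.0196e-7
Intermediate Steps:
Q(j) = 2*j*(-1990 + j) (Q(j) = (j - 1990)*(j + j) = (-1990 + j)*(2*j) = 2*j*(-1990 + j))
1/(9839321 + Q(2**3)) = 1/(9839321 + 2*2**3*(-1990 + 2**3)) = 1/(9839321 + 2*8*(-1990 + 8)) = 1/(9839321 + 2*8*(-1982)) = 1/(9839321 - 31712) = 1/9807609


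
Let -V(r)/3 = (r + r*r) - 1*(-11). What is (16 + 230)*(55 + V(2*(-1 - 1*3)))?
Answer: -35916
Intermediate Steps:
V(r) = -33 - 3*r - 3*r² (V(r) = -3*((r + r*r) - 1*(-11)) = -3*((r + r²) + 11) = -3*(11 + r + r²) = -33 - 3*r - 3*r²)
(16 + 230)*(55 + V(2*(-1 - 1*3))) = (16 + 230)*(55 + (-33 - 6*(-1 - 1*3) - 3*4*(-1 - 1*3)²)) = 246*(55 + (-33 - 6*(-1 - 3) - 3*4*(-1 - 3)²)) = 246*(55 + (-33 - 6*(-4) - 3*(2*(-4))²)) = 246*(55 + (-33 - 3*(-8) - 3*(-8)²)) = 246*(55 + (-33 + 24 - 3*64)) = 246*(55 + (-33 + 24 - 192)) = 246*(55 - 201) = 246*(-146) = -35916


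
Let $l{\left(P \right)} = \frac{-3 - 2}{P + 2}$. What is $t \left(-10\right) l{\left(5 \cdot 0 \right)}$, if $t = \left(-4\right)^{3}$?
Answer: $-1600$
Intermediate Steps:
$l{\left(P \right)} = - \frac{5}{2 + P}$
$t = -64$
$t \left(-10\right) l{\left(5 \cdot 0 \right)} = \left(-64\right) \left(-10\right) \left(- \frac{5}{2 + 5 \cdot 0}\right) = 640 \left(- \frac{5}{2 + 0}\right) = 640 \left(- \frac{5}{2}\right) = -1600$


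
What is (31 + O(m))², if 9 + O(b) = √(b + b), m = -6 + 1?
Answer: (22 + I*√10)² ≈ 474.0 + 139.14*I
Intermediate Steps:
m = -5
O(b) = -9 + √2*√b (O(b) = -9 + √(b + b) = -9 + √(2*b) = -9 + √2*√b)
(31 + O(m))² = (31 + (-9 + √2*√(-5)))² = (31 + (-9 + √2*(I*√5)))² = (31 + (-9 + I*√10))² = (22 + I*√10)²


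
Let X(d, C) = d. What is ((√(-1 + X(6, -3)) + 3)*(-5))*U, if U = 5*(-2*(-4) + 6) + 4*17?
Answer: -2070 - 690*√5 ≈ -3612.9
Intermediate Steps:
U = 138 (U = 5*(8 + 6) + 68 = 5*14 + 68 = 70 + 68 = 138)
((√(-1 + X(6, -3)) + 3)*(-5))*U = ((√(-1 + 6) + 3)*(-5))*138 = ((√5 + 3)*(-5))*138 = ((3 + √5)*(-5))*138 = (-15 - 5*√5)*138 = -2070 - 690*√5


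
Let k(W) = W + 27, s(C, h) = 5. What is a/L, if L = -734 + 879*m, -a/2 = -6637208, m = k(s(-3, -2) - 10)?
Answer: 3318604/4651 ≈ 713.52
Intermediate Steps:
k(W) = 27 + W
m = 22 (m = 27 + (5 - 10) = 27 - 5 = 22)
a = 13274416 (a = -2*(-6637208) = 13274416)
L = 18604 (L = -734 + 879*22 = -734 + 19338 = 18604)
a/L = 13274416/18604 = 13274416*(1/18604) = 3318604/4651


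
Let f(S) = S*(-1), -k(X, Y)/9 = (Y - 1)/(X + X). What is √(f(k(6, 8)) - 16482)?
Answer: 3*I*√7323/2 ≈ 128.36*I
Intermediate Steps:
k(X, Y) = -9*(-1 + Y)/(2*X) (k(X, Y) = -9*(Y - 1)/(X + X) = -9*(-1 + Y)/(2*X))
f(S) = -S
√(f(k(6, 8)) - 16482) = √(-9*(1 - 1*8)/(2*6) - 16482) = √(-9*(1 - 8)/(2*6) - 16482) = √(-9*(-7)/(2*6) - 16482) = √(-1*(-21/4) - 16482) = √(21/4 - 16482) = √(-65907/4) = 3*I*√7323/2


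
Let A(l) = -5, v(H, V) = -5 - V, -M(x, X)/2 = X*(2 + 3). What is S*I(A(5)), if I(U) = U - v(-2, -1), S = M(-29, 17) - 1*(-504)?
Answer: -334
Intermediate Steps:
M(x, X) = -10*X (M(x, X) = -2*X*(2 + 3) = -2*X*5 = -10*X)
S = 334 (S = -10*17 - 1*(-504) = -170 + 504 = 334)
I(U) = 4 + U (I(U) = U - (-5 - 1*(-1)) = U - (-5 + 1) = U - 1*(-4) = U + 4 = 4 + U)
S*I(A(5)) = 334*(4 - 5) = 334*(-1) = -334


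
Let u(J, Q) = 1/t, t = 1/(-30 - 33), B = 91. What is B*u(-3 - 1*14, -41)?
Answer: -5733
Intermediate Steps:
t = -1/63 (t = 1/(-63) = -1/63 ≈ -0.015873)
u(J, Q) = -63 (u(J, Q) = 1/(-1/63) = -63)
B*u(-3 - 1*14, -41) = 91*(-63) = -5733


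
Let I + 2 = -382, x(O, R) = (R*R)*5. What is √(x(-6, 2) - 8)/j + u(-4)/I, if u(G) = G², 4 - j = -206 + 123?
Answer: -1/24 + 2*√3/87 ≈ -0.0018494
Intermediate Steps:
x(O, R) = 5*R² (x(O, R) = R²*5 = 5*R²)
I = -384 (I = -2 - 382 = -384)
j = 87 (j = 4 - (-206 + 123) = 4 - 1*(-83) = 4 + 83 = 87)
√(x(-6, 2) - 8)/j + u(-4)/I = √(5*2² - 8)/87 + (-4)²/(-384) = √(5*4 - 8)*(1/87) + 16*(-1/384) = √(20 - 8)*(1/87) - 1/24 = √12*(1/87) - 1/24 = (2*√3)*(1/87) - 1/24 = 2*√3/87 - 1/24 = -1/24 + 2*√3/87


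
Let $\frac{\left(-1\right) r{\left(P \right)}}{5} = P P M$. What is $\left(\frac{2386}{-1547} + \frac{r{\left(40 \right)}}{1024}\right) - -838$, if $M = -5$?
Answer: $\frac{21670875}{24752} \approx 875.52$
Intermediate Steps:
$r{\left(P \right)} = 25 P^{2}$ ($r{\left(P \right)} = - 5 P P \left(-5\right) = - 5 P^{2} \left(-5\right) = - 5 \left(- 5 P^{2}\right) = 25 P^{2}$)
$\left(\frac{2386}{-1547} + \frac{r{\left(40 \right)}}{1024}\right) - -838 = \left(\frac{2386}{-1547} + \frac{25 \cdot 40^{2}}{1024}\right) - -838 = \left(2386 \left(- \frac{1}{1547}\right) + 25 \cdot 1600 \cdot \frac{1}{1024}\right) + 838 = \left(- \frac{2386}{1547} + 40000 \cdot \frac{1}{1024}\right) + 838 = \left(- \frac{2386}{1547} + \frac{625}{16}\right) + 838 = \frac{928699}{24752} + 838 = \frac{21670875}{24752}$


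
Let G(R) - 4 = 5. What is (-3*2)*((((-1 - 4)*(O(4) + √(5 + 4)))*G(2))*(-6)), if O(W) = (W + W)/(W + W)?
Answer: -6480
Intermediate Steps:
G(R) = 9 (G(R) = 4 + 5 = 9)
O(W) = 1 (O(W) = (2*W)/((2*W)) = (2*W)*(1/(2*W)) = 1)
(-3*2)*((((-1 - 4)*(O(4) + √(5 + 4)))*G(2))*(-6)) = (-3*2)*((((-1 - 4)*(1 + √(5 + 4)))*9)*(-6)) = -6*-5*(1 + √9)*9*(-6) = -6*-5*(1 + 3)*9*(-6) = -6*-5*4*9*(-6) = -6*(-20*9)*(-6) = -(-1080)*(-6) = -6*1080 = -6480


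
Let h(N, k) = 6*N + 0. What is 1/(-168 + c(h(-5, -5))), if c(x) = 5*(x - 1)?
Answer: -1/323 ≈ -0.0030960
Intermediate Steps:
h(N, k) = 6*N
c(x) = -5 + 5*x (c(x) = 5*(-1 + x) = -5 + 5*x)
1/(-168 + c(h(-5, -5))) = 1/(-168 + (-5 + 5*(6*(-5)))) = 1/(-168 + (-5 + 5*(-30))) = 1/(-168 + (-5 - 150)) = 1/(-168 - 155) = 1/(-323) = -1/323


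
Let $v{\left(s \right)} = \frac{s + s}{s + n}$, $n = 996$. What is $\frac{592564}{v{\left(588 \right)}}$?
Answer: $\frac{5587032}{7} \approx 7.9815 \cdot 10^{5}$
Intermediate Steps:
$v{\left(s \right)} = \frac{2 s}{996 + s}$ ($v{\left(s \right)} = \frac{s + s}{s + 996} = \frac{2 s}{996 + s}$)
$\frac{592564}{v{\left(588 \right)}} = \frac{592564}{2 \cdot 588 \frac{1}{996 + 588}} = \frac{592564}{2 \cdot 588 \cdot \frac{1}{1584}} = \frac{592564}{\frac{49}{66}} = 592564 \cdot \frac{66}{49} = \frac{5587032}{7}$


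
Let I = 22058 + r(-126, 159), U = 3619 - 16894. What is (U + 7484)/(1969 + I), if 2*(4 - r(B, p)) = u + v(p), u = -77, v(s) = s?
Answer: -5791/23990 ≈ -0.24139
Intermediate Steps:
U = -13275
r(B, p) = 85/2 - p/2 (r(B, p) = 4 - (-77 + p)/2 = 4 + (77/2 - p/2) = 85/2 - p/2)
I = 22021 (I = 22058 + (85/2 - ½*159) = 22058 + (85/2 - 159/2) = 22058 - 37 = 22021)
(U + 7484)/(1969 + I) = (-13275 + 7484)/(1969 + 22021) = -5791/23990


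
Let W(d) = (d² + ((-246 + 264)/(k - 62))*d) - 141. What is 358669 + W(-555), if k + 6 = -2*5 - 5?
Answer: 55333889/83 ≈ 6.6667e+5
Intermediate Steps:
k = -21 (k = -6 + (-2*5 - 5) = -6 + (-10 - 5) = -6 - 15 = -21)
W(d) = -141 + d² - 18*d/83 (W(d) = (d² + ((-246 + 264)/(-21 - 62))*d) - 141 = (d² + (18/(-83))*d) - 141 = (d² + (18*(-1/83))*d) - 141 = (d² - 18*d/83) - 141 = -141 + d² - 18*d/83)
358669 + W(-555) = 358669 + (-141 + (-555)² - 18/83*(-555)) = 358669 + (-141 + 308025 + 9990/83) = 358669 + 25564362/83 = 55333889/83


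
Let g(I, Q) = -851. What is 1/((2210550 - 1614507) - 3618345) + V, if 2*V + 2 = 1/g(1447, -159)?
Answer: -1286745502/1285989501 ≈ -1.0006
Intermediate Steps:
V = -1703/1702 (V = -1 + (½)/(-851) = -1 + (½)*(-1/851) = -1 - 1/1702 = -1703/1702 ≈ -1.0006)
1/((2210550 - 1614507) - 3618345) + V = 1/((2210550 - 1614507) - 3618345) - 1703/1702 = 1/(596043 - 3618345) - 1703/1702 = 1/(-3022302) - 1703/1702 = -1/3022302 - 1703/1702 = -1286745502/1285989501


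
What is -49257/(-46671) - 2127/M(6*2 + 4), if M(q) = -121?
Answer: 35076438/1882397 ≈ 18.634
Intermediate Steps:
-49257/(-46671) - 2127/M(6*2 + 4) = -49257/(-46671) - 2127/(-121) = -49257*(-1/46671) - 2127*(-1/121) = 16419/15557 + 2127/121 = 35076438/1882397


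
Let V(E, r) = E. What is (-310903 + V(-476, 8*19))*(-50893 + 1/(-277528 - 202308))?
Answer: 7603966584994071/479836 ≈ 1.5847e+10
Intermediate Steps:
(-310903 + V(-476, 8*19))*(-50893 + 1/(-277528 - 202308)) = (-310903 - 476)*(-50893 + 1/(-277528 - 202308)) = -311379*(-50893 + 1/(-479836)) = -311379*(-50893 - 1/479836) = -311379*(-24420293549/479836) = 7603966584994071/479836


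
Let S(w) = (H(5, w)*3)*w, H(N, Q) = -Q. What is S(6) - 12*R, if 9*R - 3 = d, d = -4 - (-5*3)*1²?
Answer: -380/3 ≈ -126.67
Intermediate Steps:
d = 11 (d = -4 - (-15) = -4 - 1*(-15) = -4 + 15 = 11)
R = 14/9 (R = ⅓ + (⅑)*11 = ⅓ + 11/9 = 14/9 ≈ 1.5556)
S(w) = -3*w² (S(w) = (-w*3)*w = (-3*w)*w = -3*w²)
S(6) - 12*R = -3*6² - 12*14/9 = -3*36 - 56/3 = -108 - 56/3 = -380/3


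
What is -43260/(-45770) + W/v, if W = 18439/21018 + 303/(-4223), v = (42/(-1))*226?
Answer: 3644330173450877/3856125067184376 ≈ 0.94508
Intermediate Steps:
v = -9492 (v = (42*(-1))*226 = -42*226 = -9492)
W = 71499443/88759014 (W = 18439*(1/21018) + 303*(-1/4223) = 18439/21018 - 303/4223 = 71499443/88759014 ≈ 0.80555)
-43260/(-45770) + W/v = -43260/(-45770) + (71499443/88759014)/(-9492) = -43260*(-1/45770) + (71499443/88759014)*(-1/9492) = 4326/4577 - 71499443/842500560888 = 3644330173450877/3856125067184376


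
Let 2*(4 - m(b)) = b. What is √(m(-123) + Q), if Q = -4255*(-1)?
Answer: √17282/2 ≈ 65.730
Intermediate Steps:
m(b) = 4 - b/2
Q = 4255
√(m(-123) + Q) = √((4 - ½*(-123)) + 4255) = √((4 + 123/2) + 4255) = √(131/2 + 4255) = √(8641/2) = √17282/2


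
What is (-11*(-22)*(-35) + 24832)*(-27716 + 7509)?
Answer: -330626934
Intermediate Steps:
(-11*(-22)*(-35) + 24832)*(-27716 + 7509) = (242*(-35) + 24832)*(-20207) = (-8470 + 24832)*(-20207) = 16362*(-20207) = -330626934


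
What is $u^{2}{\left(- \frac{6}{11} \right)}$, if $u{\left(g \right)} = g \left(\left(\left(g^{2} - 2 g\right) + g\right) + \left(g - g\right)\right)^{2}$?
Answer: $\frac{3896755776}{25937424601} \approx 0.15024$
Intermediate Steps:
$u{\left(g \right)} = g \left(g^{2} - g\right)^{2}$ ($u{\left(g \right)} = g \left(\left(g^{2} - g\right) + 0\right)^{2} = g \left(g^{2} - g\right)^{2}$)
$u^{2}{\left(- \frac{6}{11} \right)} = \left(\left(- \frac{6}{11}\right)^{3} \left(-1 - \frac{6}{11}\right)^{2}\right)^{2} = \left(- \frac{216 \left(- \frac{17}{11}\right)^{2}}{1331}\right)^{2} = \left(\left(- \frac{216}{1331}\right) \frac{289}{121}\right)^{2} = \left(- \frac{62424}{161051}\right)^{2} = \frac{3896755776}{25937424601}$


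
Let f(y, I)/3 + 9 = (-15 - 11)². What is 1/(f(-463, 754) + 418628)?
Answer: 1/420629 ≈ 2.3774e-6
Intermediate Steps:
f(y, I) = 2001 (f(y, I) = -27 + 3*(-15 - 11)² = -27 + 3*(-26)² = -27 + 3*676 = -27 + 2028 = 2001)
1/(f(-463, 754) + 418628) = 1/(2001 + 418628) = 1/420629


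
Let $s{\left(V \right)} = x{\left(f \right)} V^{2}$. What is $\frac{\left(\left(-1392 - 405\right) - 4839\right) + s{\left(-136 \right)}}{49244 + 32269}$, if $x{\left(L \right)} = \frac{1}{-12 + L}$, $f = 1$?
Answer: $- \frac{91492}{896643} \approx -0.10204$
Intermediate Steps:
$s{\left(V \right)} = - \frac{V^{2}}{11}$ ($s{\left(V \right)} = \frac{V^{2}}{-12 + 1} = \frac{V^{2}}{-11} = - \frac{V^{2}}{11}$)
$\frac{\left(\left(-1392 - 405\right) - 4839\right) + s{\left(-136 \right)}}{49244 + 32269} = \frac{\left(\left(-1392 - 405\right) - 4839\right) - \frac{\left(-136\right)^{2}}{11}}{49244 + 32269} = \frac{\left(-1797 - 4839\right) - \frac{18496}{11}}{81513} = \left(-6636 - \frac{18496}{11}\right) \frac{1}{81513} = \left(- \frac{91492}{11}\right) \frac{1}{81513} = - \frac{91492}{896643}$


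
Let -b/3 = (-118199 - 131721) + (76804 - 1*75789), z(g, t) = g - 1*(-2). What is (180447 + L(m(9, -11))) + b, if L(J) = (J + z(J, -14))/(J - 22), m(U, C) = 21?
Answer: 927118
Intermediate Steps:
z(g, t) = 2 + g (z(g, t) = g + 2 = 2 + g)
L(J) = (2 + 2*J)/(-22 + J) (L(J) = (J + (2 + J))/(J - 22) = (2 + 2*J)/(-22 + J))
b = 746715 (b = -3*((-118199 - 131721) + (76804 - 1*75789)) = -3*(-249920 + (76804 - 75789)) = -3*(-249920 + 1015) = -3*(-248905) = 746715)
(180447 + L(m(9, -11))) + b = (180447 + 2*(1 + 21)/(-22 + 21)) + 746715 = (180447 + 2*22/(-1)) + 746715 = (180447 + 2*(-1)*22) + 746715 = (180447 - 44) + 746715 = 180403 + 746715 = 927118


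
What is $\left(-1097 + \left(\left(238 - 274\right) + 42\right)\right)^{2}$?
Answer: $1190281$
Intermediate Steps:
$\left(-1097 + \left(\left(238 - 274\right) + 42\right)\right)^{2} = \left(-1097 + \left(-36 + 42\right)\right)^{2} = \left(-1097 + 6\right)^{2} = \left(-1091\right)^{2} = 1190281$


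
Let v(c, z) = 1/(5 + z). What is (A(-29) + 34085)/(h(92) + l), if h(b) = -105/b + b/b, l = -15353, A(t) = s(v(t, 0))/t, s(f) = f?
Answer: -454693808/204810905 ≈ -2.2201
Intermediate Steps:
A(t) = 1/(5*t) (A(t) = 1/((5 + 0)*t) = 1/(5*t))
h(b) = 1 - 105/b (h(b) = -105/b + 1 = 1 - 105/b)
(A(-29) + 34085)/(h(92) + l) = ((1/5)/(-29) + 34085)/((-105 + 92)/92 - 15353) = ((1/5)*(-1/29) + 34085)/((1/92)*(-13) - 15353) = (-1/145 + 34085)/(-13/92 - 15353) = 4942324/(145*(-1412489/92)) = (4942324/145)*(-92/1412489) = -454693808/204810905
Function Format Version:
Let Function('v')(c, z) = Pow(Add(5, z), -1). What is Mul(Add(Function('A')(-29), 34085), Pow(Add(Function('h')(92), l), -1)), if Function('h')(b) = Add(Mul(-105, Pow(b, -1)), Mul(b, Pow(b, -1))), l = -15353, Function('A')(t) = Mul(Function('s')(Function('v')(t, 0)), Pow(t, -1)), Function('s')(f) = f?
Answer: Rational(-454693808, 204810905) ≈ -2.2201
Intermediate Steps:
Function('A')(t) = Mul(Rational(1, 5), Pow(t, -1)) (Function('A')(t) = Mul(Pow(Add(5, 0), -1), Pow(t, -1)) = Mul(Pow(5, -1), Pow(t, -1)) = Mul(Rational(1, 5), Pow(t, -1)))
Function('h')(b) = Add(1, Mul(-105, Pow(b, -1))) (Function('h')(b) = Add(Mul(-105, Pow(b, -1)), 1) = Add(1, Mul(-105, Pow(b, -1))))
Mul(Add(Function('A')(-29), 34085), Pow(Add(Function('h')(92), l), -1)) = Mul(Add(Mul(Rational(1, 5), Pow(-29, -1)), 34085), Pow(Add(Mul(Pow(92, -1), Add(-105, 92)), -15353), -1)) = Mul(Add(Mul(Rational(1, 5), Rational(-1, 29)), 34085), Pow(Add(Mul(Rational(1, 92), -13), -15353), -1)) = Mul(Add(Rational(-1, 145), 34085), Pow(Add(Rational(-13, 92), -15353), -1)) = Mul(Rational(4942324, 145), Pow(Rational(-1412489, 92), -1)) = Mul(Rational(4942324, 145), Rational(-92, 1412489)) = Rational(-454693808, 204810905)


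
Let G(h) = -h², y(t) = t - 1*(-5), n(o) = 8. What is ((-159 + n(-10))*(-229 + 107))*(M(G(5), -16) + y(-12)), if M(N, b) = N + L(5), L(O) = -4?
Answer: -663192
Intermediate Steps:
y(t) = 5 + t (y(t) = t + 5 = 5 + t)
M(N, b) = -4 + N (M(N, b) = N - 4 = -4 + N)
((-159 + n(-10))*(-229 + 107))*(M(G(5), -16) + y(-12)) = ((-159 + 8)*(-229 + 107))*((-4 - 1*5²) + (5 - 12)) = (-151*(-122))*((-4 - 1*25) - 7) = 18422*((-4 - 25) - 7) = 18422*(-29 - 7) = 18422*(-36) = -663192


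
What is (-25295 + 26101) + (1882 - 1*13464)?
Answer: -10776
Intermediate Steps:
(-25295 + 26101) + (1882 - 1*13464) = 806 + (1882 - 13464) = 806 - 11582 = -10776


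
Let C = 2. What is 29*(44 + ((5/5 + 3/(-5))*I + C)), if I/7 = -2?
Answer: 5858/5 ≈ 1171.6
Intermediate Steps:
I = -14 (I = 7*(-2) = -14)
29*(44 + ((5/5 + 3/(-5))*I + C)) = 29*(44 + ((5/5 + 3/(-5))*(-14) + 2)) = 29*(44 + ((5*(1/5) + 3*(-1/5))*(-14) + 2)) = 29*(44 + ((1 - 3/5)*(-14) + 2)) = 29*(44 + ((2/5)*(-14) + 2)) = 29*(44 + (-28/5 + 2)) = 29*(44 - 18/5) = 29*(202/5) = 5858/5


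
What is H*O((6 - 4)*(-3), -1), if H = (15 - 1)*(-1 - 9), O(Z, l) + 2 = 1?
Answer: 140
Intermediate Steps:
O(Z, l) = -1 (O(Z, l) = -2 + 1 = -1)
H = -140 (H = 14*(-10) = -140)
H*O((6 - 4)*(-3), -1) = -140*(-1) = 140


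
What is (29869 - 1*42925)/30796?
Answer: -3264/7699 ≈ -0.42395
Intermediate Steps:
(29869 - 1*42925)/30796 = (29869 - 42925)*(1/30796) = -13056*1/30796 = -3264/7699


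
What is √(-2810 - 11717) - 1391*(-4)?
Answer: 5564 + I*√14527 ≈ 5564.0 + 120.53*I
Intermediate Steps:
√(-2810 - 11717) - 1391*(-4) = √(-14527) - 1*(-5564) = I*√14527 + 5564 = 5564 + I*√14527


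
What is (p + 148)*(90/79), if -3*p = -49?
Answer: 14790/79 ≈ 187.22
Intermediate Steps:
p = 49/3 (p = -1/3*(-49) = 49/3 ≈ 16.333)
(p + 148)*(90/79) = (49/3 + 148)*(90/79) = 493*(90*(1/79))/3 = (493/3)*(90/79) = 14790/79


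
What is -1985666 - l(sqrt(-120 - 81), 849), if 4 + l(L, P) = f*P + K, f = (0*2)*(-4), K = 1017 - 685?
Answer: -1985994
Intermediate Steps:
K = 332
f = 0 (f = 0*(-4) = 0)
l(L, P) = 328 (l(L, P) = -4 + (0*P + 332) = -4 + (0 + 332) = -4 + 332 = 328)
-1985666 - l(sqrt(-120 - 81), 849) = -1985666 - 1*328 = -1985666 - 328 = -1985994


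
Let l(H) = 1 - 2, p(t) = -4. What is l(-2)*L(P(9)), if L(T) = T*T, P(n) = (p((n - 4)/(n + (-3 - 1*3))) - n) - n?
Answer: -484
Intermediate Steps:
l(H) = -1
P(n) = -4 - 2*n (P(n) = (-4 - n) - n = -4 - 2*n)
L(T) = T**2
l(-2)*L(P(9)) = -(-4 - 2*9)**2 = -(-4 - 18)**2 = -1*(-22)**2 = -1*484 = -484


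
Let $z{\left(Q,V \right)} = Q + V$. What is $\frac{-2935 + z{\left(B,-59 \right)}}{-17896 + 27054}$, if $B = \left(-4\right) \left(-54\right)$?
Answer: $- \frac{1389}{4579} \approx -0.30334$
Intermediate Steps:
$B = 216$
$\frac{-2935 + z{\left(B,-59 \right)}}{-17896 + 27054} = \frac{-2935 + \left(216 - 59\right)}{-17896 + 27054} = \frac{-2935 + 157}{9158} = \left(-2778\right) \frac{1}{9158} = - \frac{1389}{4579}$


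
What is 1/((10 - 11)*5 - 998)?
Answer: -1/1003 ≈ -0.00099701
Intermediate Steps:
1/((10 - 11)*5 - 998) = 1/(-1*5 - 998) = 1/(-5 - 998) = 1/(-1003) = -1/1003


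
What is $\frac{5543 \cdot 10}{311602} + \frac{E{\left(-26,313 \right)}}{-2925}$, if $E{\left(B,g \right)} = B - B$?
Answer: $\frac{27715}{155801} \approx 0.17789$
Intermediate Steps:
$E{\left(B,g \right)} = 0$
$\frac{5543 \cdot 10}{311602} + \frac{E{\left(-26,313 \right)}}{-2925} = \frac{5543 \cdot 10}{311602} + \frac{0}{-2925} = 55430 \cdot \frac{1}{311602} + 0 \left(- \frac{1}{2925}\right) = \frac{27715}{155801} + 0 = \frac{27715}{155801}$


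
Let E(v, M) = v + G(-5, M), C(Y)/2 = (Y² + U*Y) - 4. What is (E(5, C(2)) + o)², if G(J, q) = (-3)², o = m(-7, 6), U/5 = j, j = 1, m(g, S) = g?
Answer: 49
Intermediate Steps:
U = 5 (U = 5*1 = 5)
o = -7
G(J, q) = 9
C(Y) = -8 + 2*Y² + 10*Y (C(Y) = 2*((Y² + 5*Y) - 4) = 2*(-4 + Y² + 5*Y) = -8 + 2*Y² + 10*Y)
E(v, M) = 9 + v (E(v, M) = v + 9 = 9 + v)
(E(5, C(2)) + o)² = ((9 + 5) - 7)² = (14 - 7)² = 7² = 49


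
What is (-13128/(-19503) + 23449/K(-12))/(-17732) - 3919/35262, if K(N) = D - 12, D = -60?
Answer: -503015274263/5419803815712 ≈ -0.092811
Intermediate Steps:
K(N) = -72 (K(N) = -60 - 12 = -72)
(-13128/(-19503) + 23449/K(-12))/(-17732) - 3919/35262 = (-13128/(-19503) + 23449/(-72))/(-17732) - 3919/35262 = (-13128*(-1/19503) + 23449*(-1/72))*(-1/17732) - 3919*1/35262 = (4376/6501 - 23449/72)*(-1/17732) - 3919/35262 = -50708959/156024*(-1/17732) - 3919/35262 = 50708959/2766617568 - 3919/35262 = -503015274263/5419803815712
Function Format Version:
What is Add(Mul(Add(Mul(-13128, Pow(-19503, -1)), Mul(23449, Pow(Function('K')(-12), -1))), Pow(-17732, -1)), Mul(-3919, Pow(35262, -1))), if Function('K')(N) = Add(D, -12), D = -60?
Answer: Rational(-503015274263, 5419803815712) ≈ -0.092811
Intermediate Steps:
Function('K')(N) = -72 (Function('K')(N) = Add(-60, -12) = -72)
Add(Mul(Add(Mul(-13128, Pow(-19503, -1)), Mul(23449, Pow(Function('K')(-12), -1))), Pow(-17732, -1)), Mul(-3919, Pow(35262, -1))) = Add(Mul(Add(Mul(-13128, Pow(-19503, -1)), Mul(23449, Pow(-72, -1))), Pow(-17732, -1)), Mul(-3919, Pow(35262, -1))) = Add(Mul(Add(Mul(-13128, Rational(-1, 19503)), Mul(23449, Rational(-1, 72))), Rational(-1, 17732)), Mul(-3919, Rational(1, 35262))) = Add(Mul(Add(Rational(4376, 6501), Rational(-23449, 72)), Rational(-1, 17732)), Rational(-3919, 35262)) = Add(Mul(Rational(-50708959, 156024), Rational(-1, 17732)), Rational(-3919, 35262)) = Add(Rational(50708959, 2766617568), Rational(-3919, 35262)) = Rational(-503015274263, 5419803815712)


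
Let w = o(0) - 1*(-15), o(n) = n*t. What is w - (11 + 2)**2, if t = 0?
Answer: -154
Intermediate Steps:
o(n) = 0 (o(n) = n*0 = 0)
w = 15 (w = 0 - 1*(-15) = 0 + 15 = 15)
w - (11 + 2)**2 = 15 - (11 + 2)**2 = 15 - 1*13**2 = 15 - 1*169 = 15 - 169 = -154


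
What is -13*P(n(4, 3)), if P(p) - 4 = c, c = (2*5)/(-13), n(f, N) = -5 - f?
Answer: -42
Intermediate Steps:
c = -10/13 (c = 10*(-1/13) = -10/13 ≈ -0.76923)
P(p) = 42/13 (P(p) = 4 - 10/13 = 42/13)
-13*P(n(4, 3)) = -13*42/13 = -42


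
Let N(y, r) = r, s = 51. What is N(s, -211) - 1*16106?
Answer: -16317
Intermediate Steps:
N(s, -211) - 1*16106 = -211 - 1*16106 = -211 - 16106 = -16317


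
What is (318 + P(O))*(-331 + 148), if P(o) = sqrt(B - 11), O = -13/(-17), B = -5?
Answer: -58194 - 732*I ≈ -58194.0 - 732.0*I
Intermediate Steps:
O = 13/17 (O = -13*(-1/17) = 13/17 ≈ 0.76471)
P(o) = 4*I (P(o) = sqrt(-5 - 11) = sqrt(-16) = 4*I)
(318 + P(O))*(-331 + 148) = (318 + 4*I)*(-331 + 148) = (318 + 4*I)*(-183) = -58194 - 732*I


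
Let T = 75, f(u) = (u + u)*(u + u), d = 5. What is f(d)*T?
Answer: 7500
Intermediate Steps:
f(u) = 4*u² (f(u) = (2*u)*(2*u) = 4*u²)
f(d)*T = (4*5²)*75 = (4*25)*75 = 100*75 = 7500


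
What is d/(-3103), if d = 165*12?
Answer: -1980/3103 ≈ -0.63809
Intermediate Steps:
d = 1980
d/(-3103) = 1980/(-3103) = 1980*(-1/3103) = -1980/3103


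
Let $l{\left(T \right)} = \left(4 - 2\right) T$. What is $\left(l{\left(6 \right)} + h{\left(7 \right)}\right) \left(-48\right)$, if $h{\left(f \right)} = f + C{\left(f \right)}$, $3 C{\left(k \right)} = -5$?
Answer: $-832$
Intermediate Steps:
$C{\left(k \right)} = - \frac{5}{3}$ ($C{\left(k \right)} = \frac{1}{3} \left(-5\right) = - \frac{5}{3}$)
$l{\left(T \right)} = 2 T$
$h{\left(f \right)} = - \frac{5}{3} + f$ ($h{\left(f \right)} = f - \frac{5}{3} = - \frac{5}{3} + f$)
$\left(l{\left(6 \right)} + h{\left(7 \right)}\right) \left(-48\right) = \left(2 \cdot 6 + \left(- \frac{5}{3} + 7\right)\right) \left(-48\right) = \left(12 + \frac{16}{3}\right) \left(-48\right) = \frac{52}{3} \left(-48\right) = -832$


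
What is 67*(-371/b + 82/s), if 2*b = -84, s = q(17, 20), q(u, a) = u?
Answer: 93331/102 ≈ 915.01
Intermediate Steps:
s = 17
b = -42 (b = (½)*(-84) = -42)
67*(-371/b + 82/s) = 67*(-371/(-42) + 82/17) = 67*(-371*(-1/42) + 82*(1/17)) = 67*(53/6 + 82/17) = 67*(1393/102) = 93331/102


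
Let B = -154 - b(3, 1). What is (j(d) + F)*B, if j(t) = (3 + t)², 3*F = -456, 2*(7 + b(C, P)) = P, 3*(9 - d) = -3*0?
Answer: 1180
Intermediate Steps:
d = 9 (d = 9 - (-1)*0 = 9 - ⅓*0 = 9 + 0 = 9)
b(C, P) = -7 + P/2
F = -152 (F = (⅓)*(-456) = -152)
B = -295/2 (B = -154 - (-7 + (½)*1) = -154 - (-7 + ½) = -154 - 1*(-13/2) = -154 + 13/2 = -295/2 ≈ -147.50)
(j(d) + F)*B = ((3 + 9)² - 152)*(-295/2) = (12² - 152)*(-295/2) = (144 - 152)*(-295/2) = -8*(-295/2) = 1180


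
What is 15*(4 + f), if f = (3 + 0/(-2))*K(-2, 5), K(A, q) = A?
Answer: -30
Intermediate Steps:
f = -6 (f = (3 + 0/(-2))*(-2) = (3 + 0*(-½))*(-2) = (3 + 0)*(-2) = 3*(-2) = -6)
15*(4 + f) = 15*(4 - 6) = 15*(-2) = -30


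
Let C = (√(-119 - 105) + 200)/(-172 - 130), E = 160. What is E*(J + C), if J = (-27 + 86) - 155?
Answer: -2335360/151 - 320*I*√14/151 ≈ -15466.0 - 7.9293*I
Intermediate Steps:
J = -96 (J = 59 - 155 = -96)
C = -100/151 - 2*I*√14/151 (C = (√(-224) + 200)/(-302) = (4*I*√14 + 200)*(-1/302) = (200 + 4*I*√14)*(-1/302) = -100/151 - 2*I*√14/151 ≈ -0.66225 - 0.049558*I)
E*(J + C) = 160*(-96 + (-100/151 - 2*I*√14/151)) = 160*(-14596/151 - 2*I*√14/151) = -2335360/151 - 320*I*√14/151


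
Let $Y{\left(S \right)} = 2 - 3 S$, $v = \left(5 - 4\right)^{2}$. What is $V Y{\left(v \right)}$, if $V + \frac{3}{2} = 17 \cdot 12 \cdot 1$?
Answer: $- \frac{405}{2} \approx -202.5$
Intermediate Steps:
$v = 1$ ($v = 1^{2} = 1$)
$V = \frac{405}{2}$ ($V = - \frac{3}{2} + 17 \cdot 12 \cdot 1 = - \frac{3}{2} + 204 \cdot 1 = - \frac{3}{2} + 204 = \frac{405}{2} \approx 202.5$)
$V Y{\left(v \right)} = \frac{405 \left(2 - 3\right)}{2} = \frac{405}{2} \left(-1\right) = - \frac{405}{2}$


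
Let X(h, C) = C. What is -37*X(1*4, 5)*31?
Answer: -5735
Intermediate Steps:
-37*X(1*4, 5)*31 = -37*5*31 = -185*31 = -5735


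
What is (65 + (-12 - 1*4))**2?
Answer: 2401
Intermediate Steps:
(65 + (-12 - 1*4))**2 = (65 + (-12 - 4))**2 = (65 - 16)**2 = 49**2 = 2401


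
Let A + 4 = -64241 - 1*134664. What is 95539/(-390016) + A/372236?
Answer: -28285186937/36294498944 ≈ -0.77932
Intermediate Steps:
A = -198909 (A = -4 + (-64241 - 1*134664) = -4 + (-64241 - 134664) = -4 - 198905 = -198909)
95539/(-390016) + A/372236 = 95539/(-390016) - 198909/372236 = 95539*(-1/390016) - 198909*1/372236 = -95539/390016 - 198909/372236 = -28285186937/36294498944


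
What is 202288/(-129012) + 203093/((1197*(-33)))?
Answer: -259030397/38606841 ≈ -6.7094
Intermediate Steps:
202288/(-129012) + 203093/((1197*(-33))) = 202288*(-1/129012) + 203093/(-39501) = -50572/32253 + 203093*(-1/39501) = -50572/32253 - 18463/3591 = -259030397/38606841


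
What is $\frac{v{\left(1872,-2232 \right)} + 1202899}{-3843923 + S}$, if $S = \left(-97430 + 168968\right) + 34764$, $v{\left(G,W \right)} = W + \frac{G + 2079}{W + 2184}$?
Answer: $- \frac{19209355}{59801936} \approx -0.32122$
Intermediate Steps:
$v{\left(G,W \right)} = W + \frac{2079 + G}{2184 + W}$
$S = 106302$ ($S = 71538 + 34764 = 106302$)
$\frac{v{\left(1872,-2232 \right)} + 1202899}{-3843923 + S} = \frac{\frac{2079 + 1872 + \left(-2232\right)^{2} + 2184 \left(-2232\right)}{2184 - 2232} + 1202899}{-3843923 + 106302} = \frac{\frac{2079 + 1872 + 4981824 - 4874688}{-48} + 1202899}{-3737621} = \left(\left(- \frac{1}{48}\right) 111087 + 1202899\right) \left(- \frac{1}{3737621}\right) = \left(- \frac{37029}{16} + 1202899\right) \left(- \frac{1}{3737621}\right) = \frac{19209355}{16} \left(- \frac{1}{3737621}\right) = - \frac{19209355}{59801936}$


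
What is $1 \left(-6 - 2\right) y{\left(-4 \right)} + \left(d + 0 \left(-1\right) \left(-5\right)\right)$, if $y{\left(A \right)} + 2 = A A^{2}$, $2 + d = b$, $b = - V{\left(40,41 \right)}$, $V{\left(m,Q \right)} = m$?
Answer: $486$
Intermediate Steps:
$b = -40$ ($b = \left(-1\right) 40 = -40$)
$d = -42$ ($d = -2 - 40 = -42$)
$y{\left(A \right)} = -2 + A^{3}$ ($y{\left(A \right)} = -2 + A A^{2} = -2 + A^{3}$)
$1 \left(-6 - 2\right) y{\left(-4 \right)} + \left(d + 0 \left(-1\right) \left(-5\right)\right) = 1 \left(-6 - 2\right) \left(-2 + \left(-4\right)^{3}\right) - \left(42 - 0 \left(-1\right) \left(-5\right)\right) = 1 \left(-6 - 2\right) \left(-2 - 64\right) + \left(-42 + 0 \left(-5\right)\right) = 1 \left(-8\right) \left(-66\right) + \left(-42 + 0\right) = \left(-8\right) \left(-66\right) - 42 = 528 - 42 = 486$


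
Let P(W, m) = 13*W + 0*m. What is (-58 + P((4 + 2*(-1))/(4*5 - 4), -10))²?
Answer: 203401/64 ≈ 3178.1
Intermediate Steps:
P(W, m) = 13*W (P(W, m) = 13*W + 0 = 13*W)
(-58 + P((4 + 2*(-1))/(4*5 - 4), -10))² = (-58 + 13*((4 + 2*(-1))/(4*5 - 4)))² = (-58 + 13*((4 - 2)/(20 - 4)))² = (-58 + 13*(2/16))² = (-58 + 13*(2*(1/16)))² = (-58 + 13*(⅛))² = (-58 + 13/8)² = (-451/8)² = 203401/64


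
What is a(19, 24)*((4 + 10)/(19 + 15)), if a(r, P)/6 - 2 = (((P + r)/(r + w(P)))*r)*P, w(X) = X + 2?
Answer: 91924/85 ≈ 1081.5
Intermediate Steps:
w(X) = 2 + X
a(r, P) = 12 + 6*P*r*(P + r)/(2 + P + r) (a(r, P) = 12 + 6*((((P + r)/(r + (2 + P)))*r)*P) = 12 + 6*((((P + r)/(2 + P + r))*r)*P) = 12 + 6*((r*(P + r)/(2 + P + r))*P) = 12 + 6*(P*r*(P + r)/(2 + P + r)) = 12 + 6*P*r*(P + r)/(2 + P + r))
a(19, 24)*((4 + 10)/(19 + 15)) = (6*(4 + 2*24 + 2*19 + 24*19² + 19*24²)/(2 + 24 + 19))*((4 + 10)/(19 + 15)) = (6*(4 + 48 + 38 + 24*361 + 19*576)/45)*(14/34) = (6*(1/45)*(4 + 48 + 38 + 8664 + 10944))*(14*(1/34)) = (6*(1/45)*19698)*(7/17) = (13132/5)*(7/17) = 91924/85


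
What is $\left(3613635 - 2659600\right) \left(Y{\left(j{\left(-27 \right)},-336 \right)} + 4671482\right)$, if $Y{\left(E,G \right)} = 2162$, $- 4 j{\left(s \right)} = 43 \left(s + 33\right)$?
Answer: $4458819953540$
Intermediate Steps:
$j{\left(s \right)} = - \frac{1419}{4} - \frac{43 s}{4}$ ($j{\left(s \right)} = - \frac{43 \left(s + 33\right)}{4} = - \frac{43 \left(33 + s\right)}{4} = - \frac{1419 + 43 s}{4} = - \frac{1419}{4} - \frac{43 s}{4}$)
$\left(3613635 - 2659600\right) \left(Y{\left(j{\left(-27 \right)},-336 \right)} + 4671482\right) = \left(3613635 - 2659600\right) \left(2162 + 4671482\right) = 954035 \cdot 4673644 = 4458819953540$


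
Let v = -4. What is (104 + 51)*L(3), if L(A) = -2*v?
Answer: 1240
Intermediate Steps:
L(A) = 8 (L(A) = -2*(-4) = 8)
(104 + 51)*L(3) = (104 + 51)*8 = 155*8 = 1240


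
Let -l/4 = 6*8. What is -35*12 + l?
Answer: -612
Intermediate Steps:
l = -192 (l = -24*8 = -4*48 = -192)
-35*12 + l = -35*12 - 192 = -420 - 192 = -612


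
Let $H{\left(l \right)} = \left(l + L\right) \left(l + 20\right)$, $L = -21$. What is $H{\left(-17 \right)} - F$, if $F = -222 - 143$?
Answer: $251$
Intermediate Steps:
$F = -365$ ($F = -222 - 143 = -365$)
$H{\left(l \right)} = \left(-21 + l\right) \left(20 + l\right)$ ($H{\left(l \right)} = \left(l - 21\right) \left(l + 20\right) = \left(-21 + l\right) \left(20 + l\right)$)
$H{\left(-17 \right)} - F = \left(-420 + \left(-17\right)^{2} - -17\right) - -365 = \left(-420 + 289 + 17\right) + 365 = -114 + 365 = 251$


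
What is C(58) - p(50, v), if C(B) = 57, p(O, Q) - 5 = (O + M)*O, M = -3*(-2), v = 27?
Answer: -2748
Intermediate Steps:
M = 6
p(O, Q) = 5 + O*(6 + O) (p(O, Q) = 5 + (O + 6)*O = 5 + (6 + O)*O = 5 + O*(6 + O))
C(58) - p(50, v) = 57 - (5 + 50² + 6*50) = 57 - (5 + 2500 + 300) = 57 - 1*2805 = 57 - 2805 = -2748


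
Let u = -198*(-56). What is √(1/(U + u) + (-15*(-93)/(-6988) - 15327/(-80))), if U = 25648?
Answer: √307924363921390510/40111120 ≈ 13.834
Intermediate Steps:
u = 11088
√(1/(U + u) + (-15*(-93)/(-6988) - 15327/(-80))) = √(1/(25648 + 11088) + (-15*(-93)/(-6988) - 15327/(-80))) = √(1/36736 + (1395*(-1/6988) - 15327*(-1/80))) = √(1/36736 + (-1395/6988 + 15327/80)) = √(1/36736 + 26748369/139760) = √(61414263959/320888960) = √307924363921390510/40111120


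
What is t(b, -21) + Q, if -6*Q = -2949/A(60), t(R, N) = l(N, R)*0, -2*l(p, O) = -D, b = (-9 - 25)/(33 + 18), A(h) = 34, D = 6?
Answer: 983/68 ≈ 14.456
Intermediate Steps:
b = -⅔ (b = -34/51 = -34*1/51 = -⅔ ≈ -0.66667)
l(p, O) = 3 (l(p, O) = -(-1)*6/2 = -½*(-6) = 3)
t(R, N) = 0 (t(R, N) = 3*0 = 0)
Q = 983/68 (Q = -(-983)/(2*34) = -⅙*(-2949/34) = 983/68 ≈ 14.456)
t(b, -21) + Q = 0 + 983/68 = 983/68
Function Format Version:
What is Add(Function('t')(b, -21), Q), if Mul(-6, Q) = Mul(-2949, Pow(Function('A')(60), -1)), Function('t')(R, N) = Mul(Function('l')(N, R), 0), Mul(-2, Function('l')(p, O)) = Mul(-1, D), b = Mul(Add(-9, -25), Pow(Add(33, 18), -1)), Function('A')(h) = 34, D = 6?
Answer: Rational(983, 68) ≈ 14.456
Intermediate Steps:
b = Rational(-2, 3) (b = Mul(-34, Pow(51, -1)) = Mul(-34, Rational(1, 51)) = Rational(-2, 3) ≈ -0.66667)
Function('l')(p, O) = 3 (Function('l')(p, O) = Mul(Rational(-1, 2), Mul(-1, 6)) = Mul(Rational(-1, 2), -6) = 3)
Function('t')(R, N) = 0 (Function('t')(R, N) = Mul(3, 0) = 0)
Q = Rational(983, 68) (Q = Mul(Rational(-1, 6), Mul(-2949, Pow(34, -1))) = Mul(Rational(-1, 6), Mul(-2949, Rational(1, 34))) = Mul(Rational(-1, 6), Rational(-2949, 34)) = Rational(983, 68) ≈ 14.456)
Add(Function('t')(b, -21), Q) = Add(0, Rational(983, 68)) = Rational(983, 68)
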